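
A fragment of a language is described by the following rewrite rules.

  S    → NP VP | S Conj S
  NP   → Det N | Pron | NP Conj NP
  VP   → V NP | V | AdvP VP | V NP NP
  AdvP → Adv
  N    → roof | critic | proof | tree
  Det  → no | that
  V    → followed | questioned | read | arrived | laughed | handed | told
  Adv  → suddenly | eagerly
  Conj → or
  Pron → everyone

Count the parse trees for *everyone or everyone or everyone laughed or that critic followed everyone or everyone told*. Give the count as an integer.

Two of the 4 distinct bracketings:
[S [S [NP [NP [Pron everyone]] [Conj or] [NP [NP [Pron everyone]] [Conj or] [NP [Pron everyone]]]] [VP [V laughed]]] [Conj or] [S [S [NP [Det that] [N critic]] [VP [V followed] [NP [Pron everyone]]]] [Conj or] [S [NP [Pron everyone]] [VP [V told]]]]]
[S [S [NP [NP [NP [Pron everyone]] [Conj or] [NP [Pron everyone]]] [Conj or] [NP [Pron everyone]]] [VP [V laughed]]] [Conj or] [S [S [NP [Det that] [N critic]] [VP [V followed] [NP [Pron everyone]]]] [Conj or] [S [NP [Pron everyone]] [VP [V told]]]]]
The trees differ in how a recursive rule is bracketed over the same span.

4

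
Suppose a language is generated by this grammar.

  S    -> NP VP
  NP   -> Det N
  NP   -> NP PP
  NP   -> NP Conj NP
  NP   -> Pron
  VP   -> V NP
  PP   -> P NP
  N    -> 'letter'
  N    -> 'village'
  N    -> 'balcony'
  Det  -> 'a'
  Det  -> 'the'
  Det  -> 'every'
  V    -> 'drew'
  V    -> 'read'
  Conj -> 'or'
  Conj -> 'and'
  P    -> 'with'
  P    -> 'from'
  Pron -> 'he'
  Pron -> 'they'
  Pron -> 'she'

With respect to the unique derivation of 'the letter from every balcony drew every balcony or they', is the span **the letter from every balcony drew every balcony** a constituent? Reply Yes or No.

No

[S [NP [NP [Det the] [N letter]] [PP [P from] [NP [Det every] [N balcony]]]] [VP [V drew] [NP [NP [Det every] [N balcony]] [Conj or] [NP [Pron they]]]]]
The smallest constituent containing 'the letter from every balcony drew every balcony' is the S spanning 'the letter from every balcony drew every balcony or they'; no single node in the tree dominates exactly the given words.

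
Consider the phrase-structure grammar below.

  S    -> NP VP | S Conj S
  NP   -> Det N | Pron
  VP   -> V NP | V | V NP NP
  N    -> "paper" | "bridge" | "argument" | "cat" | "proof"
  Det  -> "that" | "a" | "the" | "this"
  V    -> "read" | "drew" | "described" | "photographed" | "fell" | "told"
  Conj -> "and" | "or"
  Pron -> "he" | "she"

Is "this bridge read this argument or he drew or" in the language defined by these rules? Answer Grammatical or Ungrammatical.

Ungrammatical

For S → NP VP, the only prefix that parses as NP is 'this bridge', but the remainder 'read this argument or he drew or' is not a VP under these rules. The alternative S rule S → S Conj S likewise has no satisfying split.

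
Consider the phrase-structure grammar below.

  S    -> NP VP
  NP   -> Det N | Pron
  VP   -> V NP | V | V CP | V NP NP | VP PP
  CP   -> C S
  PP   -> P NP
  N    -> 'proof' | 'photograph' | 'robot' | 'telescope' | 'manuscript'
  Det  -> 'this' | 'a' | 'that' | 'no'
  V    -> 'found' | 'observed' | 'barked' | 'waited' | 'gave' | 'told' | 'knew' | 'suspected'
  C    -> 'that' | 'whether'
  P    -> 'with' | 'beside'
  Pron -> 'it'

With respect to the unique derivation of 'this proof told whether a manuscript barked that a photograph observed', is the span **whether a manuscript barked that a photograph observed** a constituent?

[S [NP [Det this] [N proof]] [VP [V told] [CP [C whether] [S [NP [Det a] [N manuscript]] [VP [V barked] [CP [C that] [S [NP [Det a] [N photograph]] [VP [V observed]]]]]]]]]
The words 'whether a manuscript barked that a photograph observed' are exhaustively dominated by a single CP node (built by CP → C S), so they form a constituent.

Yes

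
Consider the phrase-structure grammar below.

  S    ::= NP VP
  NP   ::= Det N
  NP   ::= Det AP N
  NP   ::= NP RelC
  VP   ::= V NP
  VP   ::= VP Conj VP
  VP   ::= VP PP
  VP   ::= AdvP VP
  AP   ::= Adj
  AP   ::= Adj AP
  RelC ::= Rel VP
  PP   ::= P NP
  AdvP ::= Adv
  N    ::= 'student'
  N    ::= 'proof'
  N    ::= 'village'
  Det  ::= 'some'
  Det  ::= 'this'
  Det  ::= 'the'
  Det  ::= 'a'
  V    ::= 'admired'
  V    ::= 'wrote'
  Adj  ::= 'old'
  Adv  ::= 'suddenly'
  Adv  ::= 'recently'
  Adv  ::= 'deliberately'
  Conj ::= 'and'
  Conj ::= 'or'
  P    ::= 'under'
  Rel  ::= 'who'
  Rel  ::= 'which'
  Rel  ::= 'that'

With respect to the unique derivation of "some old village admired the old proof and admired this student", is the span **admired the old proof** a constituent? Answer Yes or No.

[S [NP [Det some] [AP [Adj old]] [N village]] [VP [VP [V admired] [NP [Det the] [AP [Adj old]] [N proof]]] [Conj and] [VP [V admired] [NP [Det this] [N student]]]]]
The words 'admired the old proof' are exhaustively dominated by a single VP node (built by VP → V NP), so they form a constituent.

Yes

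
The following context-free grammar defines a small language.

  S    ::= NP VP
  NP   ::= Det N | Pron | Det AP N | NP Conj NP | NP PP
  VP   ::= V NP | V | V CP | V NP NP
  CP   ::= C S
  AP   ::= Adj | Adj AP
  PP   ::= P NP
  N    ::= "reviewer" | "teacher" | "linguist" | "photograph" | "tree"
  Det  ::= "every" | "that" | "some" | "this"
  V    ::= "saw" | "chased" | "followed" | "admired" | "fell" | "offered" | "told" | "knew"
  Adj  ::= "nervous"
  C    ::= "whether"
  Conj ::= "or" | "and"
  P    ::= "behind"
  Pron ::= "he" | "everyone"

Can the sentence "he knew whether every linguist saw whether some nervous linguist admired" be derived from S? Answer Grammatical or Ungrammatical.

[S [NP [Pron he]] [VP [V knew] [CP [C whether] [S [NP [Det every] [N linguist]] [VP [V saw] [CP [C whether] [S [NP [Det some] [AP [Adj nervous]] [N linguist]] [VP [V admired]]]]]]]]]
Each bracket corresponds to one application of a listed rule, so the string is derivable from S.

Grammatical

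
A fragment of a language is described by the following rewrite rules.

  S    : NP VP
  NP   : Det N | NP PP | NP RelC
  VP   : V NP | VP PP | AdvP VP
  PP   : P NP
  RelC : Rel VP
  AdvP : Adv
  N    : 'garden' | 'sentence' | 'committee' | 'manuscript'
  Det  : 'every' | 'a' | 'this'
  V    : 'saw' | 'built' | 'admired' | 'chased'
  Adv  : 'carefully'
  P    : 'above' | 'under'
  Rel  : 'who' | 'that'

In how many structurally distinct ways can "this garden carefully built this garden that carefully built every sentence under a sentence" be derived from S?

Two of the 6 distinct bracketings:
[S [NP [Det this] [N garden]] [VP [VP [AdvP [Adv carefully]] [VP [V built] [NP [NP [Det this] [N garden]] [RelC [Rel that] [VP [AdvP [Adv carefully]] [VP [V built] [NP [Det every] [N sentence]]]]]]]] [PP [P under] [NP [Det a] [N sentence]]]]]
[S [NP [Det this] [N garden]] [VP [AdvP [Adv carefully]] [VP [V built] [NP [NP [NP [Det this] [N garden]] [RelC [Rel that] [VP [AdvP [Adv carefully]] [VP [V built] [NP [Det every] [N sentence]]]]]] [PP [P under] [NP [Det a] [N sentence]]]]]]]
The difference turns on whether NP → NP PP is used at the relevant span, versus an alternative expansion of NP.

6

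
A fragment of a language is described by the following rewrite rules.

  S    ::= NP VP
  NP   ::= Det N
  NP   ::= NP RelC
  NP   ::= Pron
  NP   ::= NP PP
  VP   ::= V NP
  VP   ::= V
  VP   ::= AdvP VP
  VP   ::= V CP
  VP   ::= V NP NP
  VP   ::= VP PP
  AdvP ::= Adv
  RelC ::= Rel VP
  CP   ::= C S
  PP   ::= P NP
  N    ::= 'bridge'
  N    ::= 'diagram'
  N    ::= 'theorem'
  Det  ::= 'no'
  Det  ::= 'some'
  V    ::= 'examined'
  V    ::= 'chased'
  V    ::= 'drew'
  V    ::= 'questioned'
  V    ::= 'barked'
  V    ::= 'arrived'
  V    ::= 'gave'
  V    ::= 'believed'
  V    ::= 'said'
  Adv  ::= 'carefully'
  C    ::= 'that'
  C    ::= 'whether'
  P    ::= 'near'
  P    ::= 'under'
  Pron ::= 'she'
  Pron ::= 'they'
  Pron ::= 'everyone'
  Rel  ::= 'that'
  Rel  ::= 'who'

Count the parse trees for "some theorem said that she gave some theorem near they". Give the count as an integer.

Two of the 3 distinct bracketings:
[S [NP [Det some] [N theorem]] [VP [V said] [CP [C that] [S [NP [Pron she]] [VP [V gave] [NP [NP [Det some] [N theorem]] [PP [P near] [NP [Pron they]]]]]]]]]
[S [NP [Det some] [N theorem]] [VP [V said] [CP [C that] [S [NP [Pron she]] [VP [VP [V gave] [NP [Det some] [N theorem]]] [PP [P near] [NP [Pron they]]]]]]]]
The difference turns on whether NP → NP PP is used at the relevant span, versus an alternative expansion of NP.

3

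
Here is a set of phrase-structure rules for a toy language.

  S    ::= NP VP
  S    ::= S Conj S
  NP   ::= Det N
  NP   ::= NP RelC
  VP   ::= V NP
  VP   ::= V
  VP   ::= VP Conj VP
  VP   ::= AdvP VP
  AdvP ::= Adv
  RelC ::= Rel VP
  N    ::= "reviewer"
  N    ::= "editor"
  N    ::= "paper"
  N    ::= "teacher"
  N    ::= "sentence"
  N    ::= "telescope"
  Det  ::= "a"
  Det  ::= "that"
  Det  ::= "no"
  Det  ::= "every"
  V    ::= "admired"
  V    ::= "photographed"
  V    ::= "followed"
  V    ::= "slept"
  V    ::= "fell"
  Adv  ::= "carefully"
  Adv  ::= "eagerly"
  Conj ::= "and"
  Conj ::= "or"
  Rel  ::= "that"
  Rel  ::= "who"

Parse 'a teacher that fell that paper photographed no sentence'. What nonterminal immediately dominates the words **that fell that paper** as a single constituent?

S
  NP
    NP
      Det: a
      N: teacher
    RelC
      Rel: that
      VP
        V: fell
        NP
          Det: that
          N: paper
  VP
    V: photographed
    NP
      Det: no
      N: sentence
The span 'that fell that paper' is the RelC node built by RelC → Rel VP.

RelC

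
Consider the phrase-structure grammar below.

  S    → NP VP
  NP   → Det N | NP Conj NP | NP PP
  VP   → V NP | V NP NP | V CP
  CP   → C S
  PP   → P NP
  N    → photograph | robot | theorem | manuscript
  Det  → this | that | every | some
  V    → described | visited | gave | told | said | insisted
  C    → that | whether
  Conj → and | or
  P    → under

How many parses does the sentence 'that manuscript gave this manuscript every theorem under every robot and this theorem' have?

The two bracketings:
[S [NP [Det that] [N manuscript]] [VP [V gave] [NP [Det this] [N manuscript]] [NP [NP [NP [Det every] [N theorem]] [PP [P under] [NP [Det every] [N robot]]]] [Conj and] [NP [Det this] [N theorem]]]]]
[S [NP [Det that] [N manuscript]] [VP [V gave] [NP [Det this] [N manuscript]] [NP [NP [Det every] [N theorem]] [PP [P under] [NP [NP [Det every] [N robot]] [Conj and] [NP [Det this] [N theorem]]]]]]]
The trees differ in how a recursive rule is bracketed over the same span.

2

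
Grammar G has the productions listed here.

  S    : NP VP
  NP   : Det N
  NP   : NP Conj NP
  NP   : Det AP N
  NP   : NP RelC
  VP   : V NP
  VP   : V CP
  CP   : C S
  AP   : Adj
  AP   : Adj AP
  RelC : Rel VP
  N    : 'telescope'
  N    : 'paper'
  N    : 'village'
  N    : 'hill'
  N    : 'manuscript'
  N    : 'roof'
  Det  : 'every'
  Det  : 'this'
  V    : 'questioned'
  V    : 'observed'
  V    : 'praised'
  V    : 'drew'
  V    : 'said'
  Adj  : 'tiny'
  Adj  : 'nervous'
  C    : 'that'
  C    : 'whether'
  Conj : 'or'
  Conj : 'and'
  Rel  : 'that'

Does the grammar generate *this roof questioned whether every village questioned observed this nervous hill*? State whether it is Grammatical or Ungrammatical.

A V word can never sit immediately before a V word in any string this grammar generates, so the substring 'questioned observed' rules out a derivation.

Ungrammatical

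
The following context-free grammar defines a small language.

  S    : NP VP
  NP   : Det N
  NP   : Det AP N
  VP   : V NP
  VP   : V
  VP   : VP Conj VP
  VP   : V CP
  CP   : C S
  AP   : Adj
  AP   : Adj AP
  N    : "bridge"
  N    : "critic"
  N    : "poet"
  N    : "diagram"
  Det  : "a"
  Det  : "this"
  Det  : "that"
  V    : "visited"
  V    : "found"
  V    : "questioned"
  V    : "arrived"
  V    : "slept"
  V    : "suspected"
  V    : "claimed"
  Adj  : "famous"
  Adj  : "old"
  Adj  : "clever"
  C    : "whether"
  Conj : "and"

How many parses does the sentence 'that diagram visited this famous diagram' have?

1

[S [NP [Det that] [N diagram]] [VP [V visited] [NP [Det this] [AP [Adj famous]] [N diagram]]]]
No rule offers an alternative attachment or grouping for any span, so this is the only derivation.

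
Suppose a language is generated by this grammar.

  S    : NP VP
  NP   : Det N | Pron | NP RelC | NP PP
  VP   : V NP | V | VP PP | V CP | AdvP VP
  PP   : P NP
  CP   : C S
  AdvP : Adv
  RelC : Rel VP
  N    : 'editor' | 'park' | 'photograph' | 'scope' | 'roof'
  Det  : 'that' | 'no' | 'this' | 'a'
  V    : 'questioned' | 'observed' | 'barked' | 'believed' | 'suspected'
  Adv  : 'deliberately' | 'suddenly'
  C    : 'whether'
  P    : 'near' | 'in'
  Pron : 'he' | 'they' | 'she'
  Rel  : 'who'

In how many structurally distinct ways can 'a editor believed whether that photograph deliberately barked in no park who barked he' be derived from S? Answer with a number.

Two of the 3 distinct bracketings:
[S [NP [Det a] [N editor]] [VP [VP [V believed] [CP [C whether] [S [NP [Det that] [N photograph]] [VP [AdvP [Adv deliberately]] [VP [V barked]]]]]] [PP [P in] [NP [NP [Det no] [N park]] [RelC [Rel who] [VP [V barked] [NP [Pron he]]]]]]]]
[S [NP [Det a] [N editor]] [VP [V believed] [CP [C whether] [S [NP [Det that] [N photograph]] [VP [VP [AdvP [Adv deliberately]] [VP [V barked]]] [PP [P in] [NP [NP [Det no] [N park]] [RelC [Rel who] [VP [V barked] [NP [Pron he]]]]]]]]]]]
The trees differ in how a recursive rule is bracketed over the same span.

3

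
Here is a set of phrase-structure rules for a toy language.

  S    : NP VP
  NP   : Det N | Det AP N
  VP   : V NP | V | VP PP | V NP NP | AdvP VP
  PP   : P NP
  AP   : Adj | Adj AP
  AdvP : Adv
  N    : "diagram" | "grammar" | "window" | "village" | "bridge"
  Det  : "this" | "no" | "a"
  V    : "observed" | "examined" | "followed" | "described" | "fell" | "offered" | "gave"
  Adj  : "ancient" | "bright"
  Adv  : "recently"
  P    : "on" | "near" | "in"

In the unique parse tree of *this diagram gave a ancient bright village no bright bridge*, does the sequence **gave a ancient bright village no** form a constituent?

No

[S [NP [Det this] [N diagram]] [VP [V gave] [NP [Det a] [AP [Adj ancient] [AP [Adj bright]]] [N village]] [NP [Det no] [AP [Adj bright]] [N bridge]]]]
The smallest constituent containing 'gave a ancient bright village no' is the VP spanning 'gave a ancient bright village no bright bridge'; no single node in the tree dominates exactly the given words.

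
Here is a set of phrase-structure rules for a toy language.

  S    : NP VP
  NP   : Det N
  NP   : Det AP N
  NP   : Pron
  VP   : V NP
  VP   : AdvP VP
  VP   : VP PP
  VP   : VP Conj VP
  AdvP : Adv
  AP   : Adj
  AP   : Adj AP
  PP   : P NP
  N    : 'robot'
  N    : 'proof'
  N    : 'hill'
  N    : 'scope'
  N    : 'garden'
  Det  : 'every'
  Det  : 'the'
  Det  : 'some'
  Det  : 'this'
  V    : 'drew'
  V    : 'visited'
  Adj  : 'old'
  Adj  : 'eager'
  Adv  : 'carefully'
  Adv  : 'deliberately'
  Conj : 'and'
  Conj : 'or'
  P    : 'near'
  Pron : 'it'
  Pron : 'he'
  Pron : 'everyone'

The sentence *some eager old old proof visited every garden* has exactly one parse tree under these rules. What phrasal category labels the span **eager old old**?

AP

[S [NP [Det some] [AP [Adj eager] [AP [Adj old] [AP [Adj old]]]] [N proof]] [VP [V visited] [NP [Det every] [N garden]]]]
The span 'eager old old' is the AP node built by AP → Adj AP.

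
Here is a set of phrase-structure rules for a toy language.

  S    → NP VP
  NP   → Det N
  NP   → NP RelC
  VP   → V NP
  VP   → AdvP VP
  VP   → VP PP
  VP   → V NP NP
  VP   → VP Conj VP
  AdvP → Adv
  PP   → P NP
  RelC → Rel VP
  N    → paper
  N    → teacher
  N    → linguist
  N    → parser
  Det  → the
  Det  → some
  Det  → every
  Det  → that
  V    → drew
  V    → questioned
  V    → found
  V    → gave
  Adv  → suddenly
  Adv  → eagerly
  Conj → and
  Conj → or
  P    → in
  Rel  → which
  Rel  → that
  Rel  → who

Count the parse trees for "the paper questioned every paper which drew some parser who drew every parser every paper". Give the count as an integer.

5

Two of the 5 distinct bracketings:
[S [NP [Det the] [N paper]] [VP [V questioned] [NP [NP [Det every] [N paper]] [RelC [Rel which] [VP [V drew] [NP [NP [Det some] [N parser]] [RelC [Rel who] [VP [V drew] [NP [Det every] [N parser]] [NP [Det every] [N paper]]]]]]]]]]
[S [NP [Det the] [N paper]] [VP [V questioned] [NP [NP [Det every] [N paper]] [RelC [Rel which] [VP [V drew] [NP [NP [Det some] [N parser]] [RelC [Rel who] [VP [V drew] [NP [Det every] [N parser]]]]] [NP [Det every] [N paper]]]]]]]
The trees differ in how a recursive rule is bracketed over the same span.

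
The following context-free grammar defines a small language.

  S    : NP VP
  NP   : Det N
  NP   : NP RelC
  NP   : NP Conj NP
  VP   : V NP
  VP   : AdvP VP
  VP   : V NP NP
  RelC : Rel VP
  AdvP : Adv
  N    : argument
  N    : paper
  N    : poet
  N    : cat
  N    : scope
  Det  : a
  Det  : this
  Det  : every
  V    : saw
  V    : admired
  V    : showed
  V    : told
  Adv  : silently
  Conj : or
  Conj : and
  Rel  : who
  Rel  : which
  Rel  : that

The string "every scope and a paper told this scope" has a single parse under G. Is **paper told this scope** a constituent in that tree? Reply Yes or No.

[S [NP [NP [Det every] [N scope]] [Conj and] [NP [Det a] [N paper]]] [VP [V told] [NP [Det this] [N scope]]]]
The smallest constituent containing 'paper told this scope' is the S spanning 'every scope and a paper told this scope'; no single node in the tree dominates exactly the given words.

No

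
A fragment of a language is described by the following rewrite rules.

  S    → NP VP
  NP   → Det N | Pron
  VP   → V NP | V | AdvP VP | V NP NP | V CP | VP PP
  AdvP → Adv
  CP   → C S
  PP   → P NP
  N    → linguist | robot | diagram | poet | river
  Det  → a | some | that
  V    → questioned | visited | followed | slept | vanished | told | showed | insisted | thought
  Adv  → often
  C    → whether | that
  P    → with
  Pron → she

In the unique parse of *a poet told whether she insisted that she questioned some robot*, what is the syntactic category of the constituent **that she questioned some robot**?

CP

S
  NP
    Det: a
    N: poet
  VP
    V: told
    CP
      C: whether
      S
        NP
          Pron: she
        VP
          V: insisted
          CP
            C: that
            S
              NP
                Pron: she
              VP
                V: questioned
                NP
                  Det: some
                  N: robot
The span 'that she questioned some robot' is the CP node built by CP → C S.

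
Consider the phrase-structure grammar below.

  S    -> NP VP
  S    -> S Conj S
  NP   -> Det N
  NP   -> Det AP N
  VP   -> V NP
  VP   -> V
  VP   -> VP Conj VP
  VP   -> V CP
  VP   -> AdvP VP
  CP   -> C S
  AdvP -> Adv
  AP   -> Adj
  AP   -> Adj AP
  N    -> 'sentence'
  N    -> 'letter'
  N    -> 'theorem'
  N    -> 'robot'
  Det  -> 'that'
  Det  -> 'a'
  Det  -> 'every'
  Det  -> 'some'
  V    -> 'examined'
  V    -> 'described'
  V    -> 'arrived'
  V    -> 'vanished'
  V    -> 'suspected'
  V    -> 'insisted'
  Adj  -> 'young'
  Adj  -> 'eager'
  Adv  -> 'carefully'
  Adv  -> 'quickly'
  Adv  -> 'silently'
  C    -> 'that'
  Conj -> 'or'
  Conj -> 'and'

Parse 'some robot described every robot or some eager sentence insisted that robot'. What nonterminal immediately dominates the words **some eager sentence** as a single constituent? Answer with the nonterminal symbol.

S
  S
    NP
      Det: some
      N: robot
    VP
      V: described
      NP
        Det: every
        N: robot
  Conj: or
  S
    NP
      Det: some
      AP
        Adj: eager
      N: sentence
    VP
      V: insisted
      NP
        Det: that
        N: robot
The span 'some eager sentence' is the NP node built by NP → Det AP N.

NP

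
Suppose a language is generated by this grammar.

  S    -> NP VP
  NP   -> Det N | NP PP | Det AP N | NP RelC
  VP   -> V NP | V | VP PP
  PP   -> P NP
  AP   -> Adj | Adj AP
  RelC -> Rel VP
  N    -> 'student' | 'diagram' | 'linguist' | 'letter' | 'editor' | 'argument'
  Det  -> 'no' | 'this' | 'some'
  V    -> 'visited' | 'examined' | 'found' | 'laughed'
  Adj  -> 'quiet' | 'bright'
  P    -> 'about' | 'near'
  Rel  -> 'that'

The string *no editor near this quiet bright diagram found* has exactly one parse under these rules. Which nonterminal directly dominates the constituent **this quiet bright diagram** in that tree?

S
  NP
    NP
      Det: no
      N: editor
    PP
      P: near
      NP
        Det: this
        AP
          Adj: quiet
          AP
            Adj: bright
        N: diagram
  VP
    V: found
The span 'this quiet bright diagram' is the NP node built by NP → Det AP N.
Its mother is the PP built by PP → P NP.

PP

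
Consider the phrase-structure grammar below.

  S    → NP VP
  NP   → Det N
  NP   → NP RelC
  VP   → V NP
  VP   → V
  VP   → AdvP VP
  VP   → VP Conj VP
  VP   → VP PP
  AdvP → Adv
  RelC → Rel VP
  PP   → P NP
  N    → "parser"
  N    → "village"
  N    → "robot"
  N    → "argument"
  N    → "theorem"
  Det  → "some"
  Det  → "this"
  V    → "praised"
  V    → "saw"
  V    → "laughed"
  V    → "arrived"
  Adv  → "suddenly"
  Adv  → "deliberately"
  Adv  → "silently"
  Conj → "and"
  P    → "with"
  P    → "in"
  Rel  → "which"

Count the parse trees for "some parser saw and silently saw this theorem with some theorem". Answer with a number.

Two of the 3 distinct bracketings:
[S [NP [Det some] [N parser]] [VP [VP [V saw]] [Conj and] [VP [AdvP [Adv silently]] [VP [VP [V saw] [NP [Det this] [N theorem]]] [PP [P with] [NP [Det some] [N theorem]]]]]]]
[S [NP [Det some] [N parser]] [VP [VP [V saw]] [Conj and] [VP [VP [AdvP [Adv silently]] [VP [V saw] [NP [Det this] [N theorem]]]] [PP [P with] [NP [Det some] [N theorem]]]]]]
The trees differ in how a recursive rule is bracketed over the same span.

3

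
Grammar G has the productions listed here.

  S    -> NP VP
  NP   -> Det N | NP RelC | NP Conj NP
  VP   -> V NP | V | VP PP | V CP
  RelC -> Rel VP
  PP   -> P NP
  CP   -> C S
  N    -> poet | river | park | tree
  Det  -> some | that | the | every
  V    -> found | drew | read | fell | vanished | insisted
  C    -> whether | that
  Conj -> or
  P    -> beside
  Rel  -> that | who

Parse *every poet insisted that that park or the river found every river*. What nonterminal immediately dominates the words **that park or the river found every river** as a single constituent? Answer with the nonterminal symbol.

S
  NP
    Det: every
    N: poet
  VP
    V: insisted
    CP
      C: that
      S
        NP
          NP
            Det: that
            N: park
          Conj: or
          NP
            Det: the
            N: river
        VP
          V: found
          NP
            Det: every
            N: river
The span 'that park or the river found every river' is the S node built by S → NP VP.

S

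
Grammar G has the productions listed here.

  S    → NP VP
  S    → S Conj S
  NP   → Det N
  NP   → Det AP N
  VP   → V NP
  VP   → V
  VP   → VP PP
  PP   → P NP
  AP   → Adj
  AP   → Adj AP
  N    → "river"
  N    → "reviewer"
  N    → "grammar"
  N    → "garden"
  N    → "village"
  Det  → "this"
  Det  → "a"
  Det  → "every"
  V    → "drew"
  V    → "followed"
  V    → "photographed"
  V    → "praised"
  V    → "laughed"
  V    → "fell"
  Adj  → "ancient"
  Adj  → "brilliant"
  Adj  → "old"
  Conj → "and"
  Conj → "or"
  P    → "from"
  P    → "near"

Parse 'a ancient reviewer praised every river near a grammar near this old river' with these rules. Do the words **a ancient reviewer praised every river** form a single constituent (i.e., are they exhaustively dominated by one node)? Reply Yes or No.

No

[S [NP [Det a] [AP [Adj ancient]] [N reviewer]] [VP [VP [VP [V praised] [NP [Det every] [N river]]] [PP [P near] [NP [Det a] [N grammar]]]] [PP [P near] [NP [Det this] [AP [Adj old]] [N river]]]]]
The smallest constituent containing 'a ancient reviewer praised every river' is the S spanning 'a ancient reviewer praised every river near a grammar near this old river'; no single node in the tree dominates exactly the given words.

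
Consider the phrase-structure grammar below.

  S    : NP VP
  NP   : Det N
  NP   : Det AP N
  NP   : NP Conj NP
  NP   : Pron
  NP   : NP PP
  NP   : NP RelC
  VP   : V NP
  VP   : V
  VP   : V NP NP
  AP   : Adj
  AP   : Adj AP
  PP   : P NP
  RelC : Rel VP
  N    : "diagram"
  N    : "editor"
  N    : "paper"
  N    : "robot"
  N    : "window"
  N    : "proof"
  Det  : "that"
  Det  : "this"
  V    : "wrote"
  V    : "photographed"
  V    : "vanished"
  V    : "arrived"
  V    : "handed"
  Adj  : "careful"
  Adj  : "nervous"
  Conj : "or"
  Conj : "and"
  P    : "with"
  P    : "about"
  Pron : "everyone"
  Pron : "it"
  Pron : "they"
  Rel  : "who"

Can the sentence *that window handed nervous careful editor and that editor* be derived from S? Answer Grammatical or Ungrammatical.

Ungrammatical

A V word can never sit immediately before an Adj word in any string this grammar generates, so the substring 'handed nervous' rules out a derivation.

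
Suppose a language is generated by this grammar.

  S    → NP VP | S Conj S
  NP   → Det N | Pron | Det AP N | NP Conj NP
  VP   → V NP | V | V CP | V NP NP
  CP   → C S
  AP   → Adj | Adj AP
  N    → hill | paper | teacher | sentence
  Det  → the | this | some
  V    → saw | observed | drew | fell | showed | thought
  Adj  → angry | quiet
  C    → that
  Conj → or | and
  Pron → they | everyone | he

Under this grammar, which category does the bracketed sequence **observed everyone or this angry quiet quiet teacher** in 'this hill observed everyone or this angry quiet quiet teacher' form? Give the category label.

[S [NP [Det this] [N hill]] [VP [V observed] [NP [NP [Pron everyone]] [Conj or] [NP [Det this] [AP [Adj angry] [AP [Adj quiet] [AP [Adj quiet]]]] [N teacher]]]]]
The span 'observed everyone or this angry quiet quiet teacher' is the VP node built by VP → V NP.

VP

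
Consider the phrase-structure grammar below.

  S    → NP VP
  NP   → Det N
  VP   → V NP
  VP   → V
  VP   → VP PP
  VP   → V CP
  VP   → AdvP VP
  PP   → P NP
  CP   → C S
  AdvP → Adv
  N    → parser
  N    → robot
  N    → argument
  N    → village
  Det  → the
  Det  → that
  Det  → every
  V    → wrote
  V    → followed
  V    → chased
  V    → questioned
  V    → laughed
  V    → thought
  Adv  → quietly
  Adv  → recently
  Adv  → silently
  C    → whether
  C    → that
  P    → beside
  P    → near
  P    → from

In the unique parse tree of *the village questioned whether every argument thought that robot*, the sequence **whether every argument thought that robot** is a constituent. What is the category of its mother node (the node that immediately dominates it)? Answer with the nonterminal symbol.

[S [NP [Det the] [N village]] [VP [V questioned] [CP [C whether] [S [NP [Det every] [N argument]] [VP [V thought] [NP [Det that] [N robot]]]]]]]
The span 'whether every argument thought that robot' is the CP node built by CP → C S.
Its mother is the VP built by VP → V CP.

VP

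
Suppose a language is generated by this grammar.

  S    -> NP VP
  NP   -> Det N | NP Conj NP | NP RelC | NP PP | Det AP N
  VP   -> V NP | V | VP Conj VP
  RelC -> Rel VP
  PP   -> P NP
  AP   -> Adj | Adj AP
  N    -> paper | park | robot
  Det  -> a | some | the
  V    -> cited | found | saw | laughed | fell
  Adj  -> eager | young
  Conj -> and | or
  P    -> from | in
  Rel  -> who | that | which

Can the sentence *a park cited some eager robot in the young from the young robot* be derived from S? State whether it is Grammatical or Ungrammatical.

An Adj word can never sit immediately before a P word in any string this grammar generates, so the substring 'young from' rules out a derivation.

Ungrammatical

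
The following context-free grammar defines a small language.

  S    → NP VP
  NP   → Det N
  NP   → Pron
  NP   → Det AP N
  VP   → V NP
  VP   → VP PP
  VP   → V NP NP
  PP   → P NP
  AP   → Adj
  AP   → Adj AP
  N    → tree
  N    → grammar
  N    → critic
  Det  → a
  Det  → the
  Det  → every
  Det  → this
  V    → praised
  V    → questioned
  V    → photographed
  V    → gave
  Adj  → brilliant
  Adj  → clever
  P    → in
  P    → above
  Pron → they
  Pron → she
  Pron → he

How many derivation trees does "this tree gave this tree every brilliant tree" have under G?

[S [NP [Det this] [N tree]] [VP [V gave] [NP [Det this] [N tree]] [NP [Det every] [AP [Adj brilliant]] [N tree]]]]
No rule offers an alternative attachment or grouping for any span, so this is the only derivation.

1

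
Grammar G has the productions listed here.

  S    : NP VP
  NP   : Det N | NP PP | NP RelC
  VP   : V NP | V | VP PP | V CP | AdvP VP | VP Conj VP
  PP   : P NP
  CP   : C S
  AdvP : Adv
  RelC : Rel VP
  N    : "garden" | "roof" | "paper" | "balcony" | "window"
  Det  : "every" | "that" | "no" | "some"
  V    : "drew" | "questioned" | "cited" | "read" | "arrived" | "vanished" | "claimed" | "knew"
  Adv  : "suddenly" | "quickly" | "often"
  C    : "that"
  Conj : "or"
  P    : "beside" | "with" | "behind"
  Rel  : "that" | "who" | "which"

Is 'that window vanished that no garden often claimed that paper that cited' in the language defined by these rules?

Grammatical

S
  NP
    Det: that
    N: window
  VP
    V: vanished
    CP
      C: that
      S
        NP
          Det: no
          N: garden
        VP
          AdvP
            Adv: often
          VP
            V: claimed
            NP
              NP
                Det: that
                N: paper
              RelC
                Rel: that
                VP
                  V: cited
The bracketing above is licensed at every node by one of the given productions, with S at the root.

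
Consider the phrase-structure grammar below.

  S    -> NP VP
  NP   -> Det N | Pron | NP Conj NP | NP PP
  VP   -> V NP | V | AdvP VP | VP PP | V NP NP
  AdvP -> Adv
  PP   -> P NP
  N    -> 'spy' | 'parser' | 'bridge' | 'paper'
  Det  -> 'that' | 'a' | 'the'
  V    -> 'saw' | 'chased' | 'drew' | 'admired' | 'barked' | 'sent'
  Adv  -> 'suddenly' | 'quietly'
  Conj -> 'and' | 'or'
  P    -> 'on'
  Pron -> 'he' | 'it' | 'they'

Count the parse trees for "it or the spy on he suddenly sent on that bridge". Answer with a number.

Two of the 4 distinct bracketings:
[S [NP [NP [Pron it]] [Conj or] [NP [NP [Det the] [N spy]] [PP [P on] [NP [Pron he]]]]] [VP [AdvP [Adv suddenly]] [VP [VP [V sent]] [PP [P on] [NP [Det that] [N bridge]]]]]]
[S [NP [NP [Pron it]] [Conj or] [NP [NP [Det the] [N spy]] [PP [P on] [NP [Pron he]]]]] [VP [VP [AdvP [Adv suddenly]] [VP [V sent]]] [PP [P on] [NP [Det that] [N bridge]]]]]
The trees differ in how a recursive rule is bracketed over the same span.

4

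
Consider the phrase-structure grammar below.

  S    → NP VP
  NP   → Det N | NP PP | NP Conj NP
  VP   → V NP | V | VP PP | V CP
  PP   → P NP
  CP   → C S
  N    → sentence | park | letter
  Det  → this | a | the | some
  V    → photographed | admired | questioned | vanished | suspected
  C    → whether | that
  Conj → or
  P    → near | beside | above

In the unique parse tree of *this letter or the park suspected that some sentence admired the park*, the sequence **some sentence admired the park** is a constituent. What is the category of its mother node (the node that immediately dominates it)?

CP

[S [NP [NP [Det this] [N letter]] [Conj or] [NP [Det the] [N park]]] [VP [V suspected] [CP [C that] [S [NP [Det some] [N sentence]] [VP [V admired] [NP [Det the] [N park]]]]]]]
The span 'some sentence admired the park' is the S node built by S → NP VP.
Its mother is the CP built by CP → C S.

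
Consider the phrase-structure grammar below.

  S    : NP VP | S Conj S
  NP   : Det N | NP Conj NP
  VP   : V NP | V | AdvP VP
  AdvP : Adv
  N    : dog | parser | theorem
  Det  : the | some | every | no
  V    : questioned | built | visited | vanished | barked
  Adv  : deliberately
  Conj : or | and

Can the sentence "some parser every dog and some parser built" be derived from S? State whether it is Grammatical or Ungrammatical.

An N word can never sit immediately before a Det word in any string this grammar generates, so the substring 'parser every' rules out a derivation.

Ungrammatical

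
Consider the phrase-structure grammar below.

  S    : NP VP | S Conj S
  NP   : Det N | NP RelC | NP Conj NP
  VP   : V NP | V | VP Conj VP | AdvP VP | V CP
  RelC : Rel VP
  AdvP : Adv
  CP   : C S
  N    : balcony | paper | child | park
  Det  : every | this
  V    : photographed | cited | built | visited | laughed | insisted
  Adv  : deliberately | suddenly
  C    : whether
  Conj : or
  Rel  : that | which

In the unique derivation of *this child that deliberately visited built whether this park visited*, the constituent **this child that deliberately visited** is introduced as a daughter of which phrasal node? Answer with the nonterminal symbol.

S

[S [NP [NP [Det this] [N child]] [RelC [Rel that] [VP [AdvP [Adv deliberately]] [VP [V visited]]]]] [VP [V built] [CP [C whether] [S [NP [Det this] [N park]] [VP [V visited]]]]]]
The span 'this child that deliberately visited' is the NP node built by NP → NP RelC.
Its mother is the S built by S → NP VP.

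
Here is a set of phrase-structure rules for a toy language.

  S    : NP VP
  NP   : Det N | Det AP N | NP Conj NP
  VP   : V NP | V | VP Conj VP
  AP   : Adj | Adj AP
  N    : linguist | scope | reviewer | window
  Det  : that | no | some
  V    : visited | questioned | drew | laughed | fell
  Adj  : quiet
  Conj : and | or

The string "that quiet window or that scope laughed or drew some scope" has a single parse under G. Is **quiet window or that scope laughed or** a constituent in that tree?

No

[S [NP [NP [Det that] [AP [Adj quiet]] [N window]] [Conj or] [NP [Det that] [N scope]]] [VP [VP [V laughed]] [Conj or] [VP [V drew] [NP [Det some] [N scope]]]]]
The smallest constituent containing 'quiet window or that scope laughed or' is the S spanning 'that quiet window or that scope laughed or drew some scope'; no single node in the tree dominates exactly the given words.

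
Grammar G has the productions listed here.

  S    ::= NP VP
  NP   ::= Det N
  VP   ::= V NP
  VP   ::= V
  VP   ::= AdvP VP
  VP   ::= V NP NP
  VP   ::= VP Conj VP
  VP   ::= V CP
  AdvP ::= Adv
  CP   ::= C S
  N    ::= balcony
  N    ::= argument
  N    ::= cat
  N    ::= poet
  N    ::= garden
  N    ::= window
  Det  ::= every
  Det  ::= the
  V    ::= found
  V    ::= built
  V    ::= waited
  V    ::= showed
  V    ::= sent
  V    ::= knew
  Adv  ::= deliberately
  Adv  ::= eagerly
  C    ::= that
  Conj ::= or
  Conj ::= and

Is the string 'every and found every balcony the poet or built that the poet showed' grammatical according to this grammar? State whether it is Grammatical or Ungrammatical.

Ungrammatical

A Det word can never sit immediately before a Conj word in any string this grammar generates, so the substring 'every and' rules out a derivation.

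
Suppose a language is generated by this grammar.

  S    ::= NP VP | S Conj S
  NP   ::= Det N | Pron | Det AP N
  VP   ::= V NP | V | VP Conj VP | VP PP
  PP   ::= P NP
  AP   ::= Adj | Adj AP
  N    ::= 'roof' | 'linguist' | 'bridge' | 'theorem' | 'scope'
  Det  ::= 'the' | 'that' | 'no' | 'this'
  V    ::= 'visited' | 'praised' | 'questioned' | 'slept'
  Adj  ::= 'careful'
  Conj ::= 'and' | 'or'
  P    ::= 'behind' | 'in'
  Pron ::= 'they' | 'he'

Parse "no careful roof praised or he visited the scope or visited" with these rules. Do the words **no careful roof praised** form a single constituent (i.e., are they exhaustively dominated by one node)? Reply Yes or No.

[S [S [NP [Det no] [AP [Adj careful]] [N roof]] [VP [V praised]]] [Conj or] [S [NP [Pron he]] [VP [VP [V visited] [NP [Det the] [N scope]]] [Conj or] [VP [V visited]]]]]
The words 'no careful roof praised' are exhaustively dominated by a single S node (built by S → NP VP), so they form a constituent.

Yes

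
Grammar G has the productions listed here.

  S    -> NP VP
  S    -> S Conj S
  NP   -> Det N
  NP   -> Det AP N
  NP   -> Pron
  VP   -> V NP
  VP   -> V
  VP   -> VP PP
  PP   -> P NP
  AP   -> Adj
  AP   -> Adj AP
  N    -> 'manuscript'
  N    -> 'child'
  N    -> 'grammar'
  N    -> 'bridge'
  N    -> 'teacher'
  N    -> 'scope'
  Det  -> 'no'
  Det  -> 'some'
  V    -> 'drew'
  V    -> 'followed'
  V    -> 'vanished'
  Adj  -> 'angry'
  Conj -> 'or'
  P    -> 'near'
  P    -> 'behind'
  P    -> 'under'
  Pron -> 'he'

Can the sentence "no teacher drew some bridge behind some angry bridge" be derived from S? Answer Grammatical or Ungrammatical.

S
  NP
    Det: no
    N: teacher
  VP
    VP
      V: drew
      NP
        Det: some
        N: bridge
    PP
      P: behind
      NP
        Det: some
        AP
          Adj: angry
        N: bridge
Each bracket corresponds to one application of a listed rule, so the string is derivable from S.

Grammatical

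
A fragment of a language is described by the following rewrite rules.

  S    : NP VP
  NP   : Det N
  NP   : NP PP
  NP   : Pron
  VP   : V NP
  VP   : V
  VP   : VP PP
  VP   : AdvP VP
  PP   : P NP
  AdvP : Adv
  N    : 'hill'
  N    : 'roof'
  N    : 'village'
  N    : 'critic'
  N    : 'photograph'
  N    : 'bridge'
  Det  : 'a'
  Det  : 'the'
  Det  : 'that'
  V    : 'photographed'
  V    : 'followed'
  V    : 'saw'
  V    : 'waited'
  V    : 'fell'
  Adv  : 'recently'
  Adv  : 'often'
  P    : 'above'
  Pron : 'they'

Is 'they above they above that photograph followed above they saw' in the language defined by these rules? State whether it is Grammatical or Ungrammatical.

For S → NP VP, every NP-prefix leaves a non-VP remainder: after 'they' the remainder is not a VP; after 'they above they' the remainder is not a VP; after 'they above they above that photograph' the remainder is not a VP.

Ungrammatical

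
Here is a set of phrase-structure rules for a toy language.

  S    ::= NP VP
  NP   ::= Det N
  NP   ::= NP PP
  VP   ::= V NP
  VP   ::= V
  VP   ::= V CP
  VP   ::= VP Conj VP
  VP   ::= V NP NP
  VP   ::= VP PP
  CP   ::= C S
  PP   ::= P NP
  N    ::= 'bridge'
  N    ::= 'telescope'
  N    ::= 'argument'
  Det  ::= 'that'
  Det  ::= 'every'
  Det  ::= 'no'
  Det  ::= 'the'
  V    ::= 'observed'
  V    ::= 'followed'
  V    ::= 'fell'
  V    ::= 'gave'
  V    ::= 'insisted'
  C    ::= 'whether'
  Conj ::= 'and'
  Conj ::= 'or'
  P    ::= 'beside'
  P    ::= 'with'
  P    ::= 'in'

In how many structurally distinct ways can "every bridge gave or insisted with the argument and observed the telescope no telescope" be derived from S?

Two of the 3 distinct bracketings:
[S [NP [Det every] [N bridge]] [VP [VP [V gave]] [Conj or] [VP [VP [VP [V insisted]] [PP [P with] [NP [Det the] [N argument]]]] [Conj and] [VP [V observed] [NP [Det the] [N telescope]] [NP [Det no] [N telescope]]]]]]
[S [NP [Det every] [N bridge]] [VP [VP [VP [V gave]] [Conj or] [VP [VP [V insisted]] [PP [P with] [NP [Det the] [N argument]]]]] [Conj and] [VP [V observed] [NP [Det the] [N telescope]] [NP [Det no] [N telescope]]]]]
The trees differ in how a recursive rule is bracketed over the same span.

3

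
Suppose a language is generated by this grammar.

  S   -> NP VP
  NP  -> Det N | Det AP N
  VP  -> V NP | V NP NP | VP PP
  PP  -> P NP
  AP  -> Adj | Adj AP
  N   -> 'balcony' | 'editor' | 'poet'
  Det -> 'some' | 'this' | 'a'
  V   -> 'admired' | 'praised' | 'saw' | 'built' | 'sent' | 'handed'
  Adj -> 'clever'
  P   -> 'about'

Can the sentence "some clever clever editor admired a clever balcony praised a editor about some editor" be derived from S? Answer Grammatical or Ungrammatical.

For S → NP VP, the only prefix that parses as NP is 'some clever clever editor', but the remainder 'admired a clever balcony praised a editor about some editor' is not a VP under these rules.

Ungrammatical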